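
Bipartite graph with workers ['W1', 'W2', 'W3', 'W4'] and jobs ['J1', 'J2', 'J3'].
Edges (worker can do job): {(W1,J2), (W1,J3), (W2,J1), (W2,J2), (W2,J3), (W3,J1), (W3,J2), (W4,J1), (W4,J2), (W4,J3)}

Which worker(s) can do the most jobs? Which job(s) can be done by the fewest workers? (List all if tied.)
Most versatile: W2, W4 (3 jobs); Least covered: J1, J3 (3 workers)

Worker degrees (jobs they can do): W1:2, W2:3, W3:2, W4:3
Job degrees (workers who can do it): J1:3, J2:4, J3:3

Maximum worker degree is 3, achieved by: W2, W4
Minimum job degree is 3, achieved by: J1, J3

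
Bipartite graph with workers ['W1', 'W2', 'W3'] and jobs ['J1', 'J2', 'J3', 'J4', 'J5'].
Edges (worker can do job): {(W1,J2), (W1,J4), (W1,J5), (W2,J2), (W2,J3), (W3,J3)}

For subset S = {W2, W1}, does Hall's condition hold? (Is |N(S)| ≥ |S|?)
Yes: |N(S)| = 4, |S| = 2

Subset S = {W2, W1}
Neighbors N(S) = {J2, J3, J4, J5}

|N(S)| = 4, |S| = 2
Hall's condition: |N(S)| ≥ |S| is satisfied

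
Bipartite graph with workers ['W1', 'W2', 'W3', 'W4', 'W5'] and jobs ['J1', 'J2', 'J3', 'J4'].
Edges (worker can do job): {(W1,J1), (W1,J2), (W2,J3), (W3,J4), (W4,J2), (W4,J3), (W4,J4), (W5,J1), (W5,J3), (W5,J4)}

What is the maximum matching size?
Maximum matching size = 4

Maximum matching: {(W2,J3), (W3,J4), (W4,J2), (W5,J1)}
Size: 4

This assigns 4 workers to 4 distinct jobs.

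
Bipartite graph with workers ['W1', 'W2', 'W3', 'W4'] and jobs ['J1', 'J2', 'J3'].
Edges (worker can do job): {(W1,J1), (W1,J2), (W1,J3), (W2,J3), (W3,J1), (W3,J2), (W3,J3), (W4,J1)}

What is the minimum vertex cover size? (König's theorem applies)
Minimum vertex cover size = 3

By König's theorem: in bipartite graphs,
min vertex cover = max matching = 3

Maximum matching has size 3, so minimum vertex cover also has size 3.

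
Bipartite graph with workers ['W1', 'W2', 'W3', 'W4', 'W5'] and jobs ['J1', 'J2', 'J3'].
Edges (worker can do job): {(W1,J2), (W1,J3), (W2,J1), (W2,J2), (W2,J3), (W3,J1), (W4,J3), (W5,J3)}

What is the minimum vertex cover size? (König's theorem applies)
Minimum vertex cover size = 3

By König's theorem: in bipartite graphs,
min vertex cover = max matching = 3

Maximum matching has size 3, so minimum vertex cover also has size 3.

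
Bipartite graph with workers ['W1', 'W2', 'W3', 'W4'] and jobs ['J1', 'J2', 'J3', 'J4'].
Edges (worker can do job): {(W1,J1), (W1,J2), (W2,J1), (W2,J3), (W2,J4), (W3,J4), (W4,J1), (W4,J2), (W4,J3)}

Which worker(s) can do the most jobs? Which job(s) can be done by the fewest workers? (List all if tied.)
Most versatile: W2, W4 (3 jobs); Least covered: J2, J3, J4 (2 workers)

Worker degrees (jobs they can do): W1:2, W2:3, W3:1, W4:3
Job degrees (workers who can do it): J1:3, J2:2, J3:2, J4:2

Maximum worker degree is 3, achieved by: W2, W4
Minimum job degree is 2, achieved by: J2, J3, J4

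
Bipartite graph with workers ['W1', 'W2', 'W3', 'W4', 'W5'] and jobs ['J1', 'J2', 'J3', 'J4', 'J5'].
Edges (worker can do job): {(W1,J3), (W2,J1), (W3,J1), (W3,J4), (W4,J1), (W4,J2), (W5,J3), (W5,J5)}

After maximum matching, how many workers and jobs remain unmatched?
Unmatched: 0 workers, 0 jobs

Maximum matching size: 5
Workers: 5 total, 5 matched, 0 unmatched
Jobs: 5 total, 5 matched, 0 unmatched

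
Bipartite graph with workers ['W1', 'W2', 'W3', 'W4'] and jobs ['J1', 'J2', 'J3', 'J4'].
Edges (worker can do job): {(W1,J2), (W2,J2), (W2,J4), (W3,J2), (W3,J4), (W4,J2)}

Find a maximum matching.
Matching: {(W3,J4), (W4,J2)}

Maximum matching (size 2):
  W3 → J4
  W4 → J2

Each worker is assigned to at most one job, and each job to at most one worker.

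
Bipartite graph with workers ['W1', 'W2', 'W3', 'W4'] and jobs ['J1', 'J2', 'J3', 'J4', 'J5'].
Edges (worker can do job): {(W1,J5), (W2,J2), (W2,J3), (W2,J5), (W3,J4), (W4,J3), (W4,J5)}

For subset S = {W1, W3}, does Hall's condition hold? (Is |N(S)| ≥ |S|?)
Yes: |N(S)| = 2, |S| = 2

Subset S = {W1, W3}
Neighbors N(S) = {J4, J5}

|N(S)| = 2, |S| = 2
Hall's condition: |N(S)| ≥ |S| is satisfied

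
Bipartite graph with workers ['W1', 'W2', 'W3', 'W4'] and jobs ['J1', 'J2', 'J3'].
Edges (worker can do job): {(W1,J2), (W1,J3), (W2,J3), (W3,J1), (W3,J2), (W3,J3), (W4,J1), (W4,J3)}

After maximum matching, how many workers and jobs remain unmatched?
Unmatched: 1 workers, 0 jobs

Maximum matching size: 3
Workers: 4 total, 3 matched, 1 unmatched
Jobs: 3 total, 3 matched, 0 unmatched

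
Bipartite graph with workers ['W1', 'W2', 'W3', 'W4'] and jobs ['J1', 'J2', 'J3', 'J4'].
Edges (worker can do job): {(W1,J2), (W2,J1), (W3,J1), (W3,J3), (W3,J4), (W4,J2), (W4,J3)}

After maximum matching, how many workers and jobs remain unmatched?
Unmatched: 0 workers, 0 jobs

Maximum matching size: 4
Workers: 4 total, 4 matched, 0 unmatched
Jobs: 4 total, 4 matched, 0 unmatched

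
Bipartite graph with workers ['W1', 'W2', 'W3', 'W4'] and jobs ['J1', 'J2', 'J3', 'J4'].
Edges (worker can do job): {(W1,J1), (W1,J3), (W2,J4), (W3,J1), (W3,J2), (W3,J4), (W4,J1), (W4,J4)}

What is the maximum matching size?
Maximum matching size = 4

Maximum matching: {(W1,J3), (W2,J4), (W3,J2), (W4,J1)}
Size: 4

This assigns 4 workers to 4 distinct jobs.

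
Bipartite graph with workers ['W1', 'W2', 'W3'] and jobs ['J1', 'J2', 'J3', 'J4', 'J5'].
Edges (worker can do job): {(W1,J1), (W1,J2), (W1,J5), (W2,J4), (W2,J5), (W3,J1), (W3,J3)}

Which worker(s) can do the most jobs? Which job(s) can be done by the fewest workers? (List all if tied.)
Most versatile: W1 (3 jobs); Least covered: J2, J3, J4 (1 workers)

Worker degrees (jobs they can do): W1:3, W2:2, W3:2
Job degrees (workers who can do it): J1:2, J2:1, J3:1, J4:1, J5:2

Maximum worker degree is 3, achieved by: W1
Minimum job degree is 1, achieved by: J2, J3, J4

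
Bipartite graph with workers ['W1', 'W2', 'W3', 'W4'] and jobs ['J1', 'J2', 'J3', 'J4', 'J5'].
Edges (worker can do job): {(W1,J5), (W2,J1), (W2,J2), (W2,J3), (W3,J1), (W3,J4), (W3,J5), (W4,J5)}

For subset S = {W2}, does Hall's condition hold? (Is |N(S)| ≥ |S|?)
Yes: |N(S)| = 3, |S| = 1

Subset S = {W2}
Neighbors N(S) = {J1, J2, J3}

|N(S)| = 3, |S| = 1
Hall's condition: |N(S)| ≥ |S| is satisfied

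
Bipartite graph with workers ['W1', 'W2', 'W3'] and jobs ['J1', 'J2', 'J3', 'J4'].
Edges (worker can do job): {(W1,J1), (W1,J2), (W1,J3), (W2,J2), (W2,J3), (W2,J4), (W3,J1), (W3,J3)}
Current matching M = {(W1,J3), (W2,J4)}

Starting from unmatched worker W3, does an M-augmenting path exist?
Yes: W3 → J1

An M-augmenting path alternates non-matching / matching edges, starting and ending at unmatched vertices.
Path: W3 → J1
(J1 is unmatched in M, so the path is augmenting.)
Flipping edges along this path would increase |M| from 2 to 3.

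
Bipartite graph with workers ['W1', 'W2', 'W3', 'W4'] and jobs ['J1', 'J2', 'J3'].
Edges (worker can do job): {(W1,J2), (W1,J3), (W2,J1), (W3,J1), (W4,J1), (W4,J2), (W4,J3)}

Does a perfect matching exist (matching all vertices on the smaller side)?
Yes, perfect matching exists (size 3)

Perfect matching: {(W1,J3), (W3,J1), (W4,J2)}
All 3 vertices on the smaller side are matched.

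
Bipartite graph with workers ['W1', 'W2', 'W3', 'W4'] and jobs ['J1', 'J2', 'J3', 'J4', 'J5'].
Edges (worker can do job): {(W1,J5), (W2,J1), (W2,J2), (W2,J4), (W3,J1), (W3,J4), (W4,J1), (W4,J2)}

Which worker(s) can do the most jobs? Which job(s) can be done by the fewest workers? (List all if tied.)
Most versatile: W2 (3 jobs); Least covered: J3 (0 workers)

Worker degrees (jobs they can do): W1:1, W2:3, W3:2, W4:2
Job degrees (workers who can do it): J1:3, J2:2, J3:0, J4:2, J5:1

Maximum worker degree is 3, achieved by: W2
Minimum job degree is 0, achieved by: J3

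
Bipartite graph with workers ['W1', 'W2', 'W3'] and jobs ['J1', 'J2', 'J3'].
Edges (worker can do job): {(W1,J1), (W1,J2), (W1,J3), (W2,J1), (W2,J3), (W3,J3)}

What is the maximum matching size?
Maximum matching size = 3

Maximum matching: {(W1,J2), (W2,J1), (W3,J3)}
Size: 3

This assigns 3 workers to 3 distinct jobs.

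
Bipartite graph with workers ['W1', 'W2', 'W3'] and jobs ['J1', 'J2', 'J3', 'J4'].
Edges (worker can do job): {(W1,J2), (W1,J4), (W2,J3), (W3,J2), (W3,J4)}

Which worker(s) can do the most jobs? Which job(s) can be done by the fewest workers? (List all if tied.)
Most versatile: W1, W3 (2 jobs); Least covered: J1 (0 workers)

Worker degrees (jobs they can do): W1:2, W2:1, W3:2
Job degrees (workers who can do it): J1:0, J2:2, J3:1, J4:2

Maximum worker degree is 2, achieved by: W1, W3
Minimum job degree is 0, achieved by: J1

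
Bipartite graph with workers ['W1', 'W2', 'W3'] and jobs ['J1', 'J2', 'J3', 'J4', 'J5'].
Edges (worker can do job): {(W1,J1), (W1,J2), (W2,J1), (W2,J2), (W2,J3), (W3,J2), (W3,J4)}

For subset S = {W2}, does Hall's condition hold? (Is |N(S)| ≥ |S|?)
Yes: |N(S)| = 3, |S| = 1

Subset S = {W2}
Neighbors N(S) = {J1, J2, J3}

|N(S)| = 3, |S| = 1
Hall's condition: |N(S)| ≥ |S| is satisfied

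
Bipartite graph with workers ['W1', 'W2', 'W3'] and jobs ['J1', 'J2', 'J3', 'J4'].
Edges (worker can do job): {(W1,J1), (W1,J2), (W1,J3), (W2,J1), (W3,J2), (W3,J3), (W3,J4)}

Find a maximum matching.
Matching: {(W1,J2), (W2,J1), (W3,J4)}

Maximum matching (size 3):
  W1 → J2
  W2 → J1
  W3 → J4

Each worker is assigned to at most one job, and each job to at most one worker.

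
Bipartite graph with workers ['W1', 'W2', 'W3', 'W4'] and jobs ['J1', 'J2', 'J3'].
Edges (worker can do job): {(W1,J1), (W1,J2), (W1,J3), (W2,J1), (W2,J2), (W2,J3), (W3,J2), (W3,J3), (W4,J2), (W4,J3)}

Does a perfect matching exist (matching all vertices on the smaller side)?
Yes, perfect matching exists (size 3)

Perfect matching: {(W1,J1), (W3,J3), (W4,J2)}
All 3 vertices on the smaller side are matched.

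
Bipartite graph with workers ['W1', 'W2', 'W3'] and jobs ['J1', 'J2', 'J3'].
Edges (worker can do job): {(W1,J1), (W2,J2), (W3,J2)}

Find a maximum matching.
Matching: {(W1,J1), (W3,J2)}

Maximum matching (size 2):
  W1 → J1
  W3 → J2

Each worker is assigned to at most one job, and each job to at most one worker.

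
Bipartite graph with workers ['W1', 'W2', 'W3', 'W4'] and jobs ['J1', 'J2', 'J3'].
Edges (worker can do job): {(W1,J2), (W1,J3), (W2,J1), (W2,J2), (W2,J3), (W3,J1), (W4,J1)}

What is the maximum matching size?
Maximum matching size = 3

Maximum matching: {(W1,J3), (W2,J2), (W4,J1)}
Size: 3

This assigns 3 workers to 3 distinct jobs.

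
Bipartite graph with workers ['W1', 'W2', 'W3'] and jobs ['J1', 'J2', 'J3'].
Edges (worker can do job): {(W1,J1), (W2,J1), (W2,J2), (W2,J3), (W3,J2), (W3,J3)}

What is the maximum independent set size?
Maximum independent set = 3

By König's theorem:
- Min vertex cover = Max matching = 3
- Max independent set = Total vertices - Min vertex cover
- Max independent set = 6 - 3 = 3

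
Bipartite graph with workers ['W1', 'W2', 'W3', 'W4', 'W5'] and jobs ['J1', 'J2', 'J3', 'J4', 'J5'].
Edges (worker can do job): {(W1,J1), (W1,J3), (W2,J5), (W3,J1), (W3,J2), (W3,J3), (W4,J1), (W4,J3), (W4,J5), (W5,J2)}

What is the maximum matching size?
Maximum matching size = 4

Maximum matching: {(W1,J1), (W3,J3), (W4,J5), (W5,J2)}
Size: 4

This assigns 4 workers to 4 distinct jobs.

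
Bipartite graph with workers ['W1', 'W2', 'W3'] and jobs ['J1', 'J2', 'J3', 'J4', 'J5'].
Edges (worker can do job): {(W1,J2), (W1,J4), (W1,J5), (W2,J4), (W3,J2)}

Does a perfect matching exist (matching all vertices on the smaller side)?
Yes, perfect matching exists (size 3)

Perfect matching: {(W1,J5), (W2,J4), (W3,J2)}
All 3 vertices on the smaller side are matched.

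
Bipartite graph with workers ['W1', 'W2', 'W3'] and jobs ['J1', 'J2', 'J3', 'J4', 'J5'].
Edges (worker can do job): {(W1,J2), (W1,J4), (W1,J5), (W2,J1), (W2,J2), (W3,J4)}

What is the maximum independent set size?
Maximum independent set = 5

By König's theorem:
- Min vertex cover = Max matching = 3
- Max independent set = Total vertices - Min vertex cover
- Max independent set = 8 - 3 = 5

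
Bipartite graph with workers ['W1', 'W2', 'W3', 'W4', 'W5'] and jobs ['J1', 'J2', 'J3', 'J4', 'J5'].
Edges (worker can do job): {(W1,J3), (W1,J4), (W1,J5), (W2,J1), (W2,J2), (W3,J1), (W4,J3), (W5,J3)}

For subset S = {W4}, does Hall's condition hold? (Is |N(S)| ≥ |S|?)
Yes: |N(S)| = 1, |S| = 1

Subset S = {W4}
Neighbors N(S) = {J3}

|N(S)| = 1, |S| = 1
Hall's condition: |N(S)| ≥ |S| is satisfied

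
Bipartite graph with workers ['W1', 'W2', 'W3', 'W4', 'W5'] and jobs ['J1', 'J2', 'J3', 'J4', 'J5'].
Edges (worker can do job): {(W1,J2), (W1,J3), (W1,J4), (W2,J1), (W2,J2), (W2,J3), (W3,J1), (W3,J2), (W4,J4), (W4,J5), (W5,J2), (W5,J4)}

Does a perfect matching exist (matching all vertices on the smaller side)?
Yes, perfect matching exists (size 5)

Perfect matching: {(W1,J3), (W2,J2), (W3,J1), (W4,J5), (W5,J4)}
All 5 vertices on the smaller side are matched.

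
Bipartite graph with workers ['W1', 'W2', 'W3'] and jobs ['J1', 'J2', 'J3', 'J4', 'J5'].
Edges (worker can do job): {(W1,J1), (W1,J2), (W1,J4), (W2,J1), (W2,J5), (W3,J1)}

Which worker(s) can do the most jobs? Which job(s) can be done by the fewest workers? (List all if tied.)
Most versatile: W1 (3 jobs); Least covered: J3 (0 workers)

Worker degrees (jobs they can do): W1:3, W2:2, W3:1
Job degrees (workers who can do it): J1:3, J2:1, J3:0, J4:1, J5:1

Maximum worker degree is 3, achieved by: W1
Minimum job degree is 0, achieved by: J3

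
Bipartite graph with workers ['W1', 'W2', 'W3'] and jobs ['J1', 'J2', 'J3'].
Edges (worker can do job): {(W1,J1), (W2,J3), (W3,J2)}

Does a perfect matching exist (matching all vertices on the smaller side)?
Yes, perfect matching exists (size 3)

Perfect matching: {(W1,J1), (W2,J3), (W3,J2)}
All 3 vertices on the smaller side are matched.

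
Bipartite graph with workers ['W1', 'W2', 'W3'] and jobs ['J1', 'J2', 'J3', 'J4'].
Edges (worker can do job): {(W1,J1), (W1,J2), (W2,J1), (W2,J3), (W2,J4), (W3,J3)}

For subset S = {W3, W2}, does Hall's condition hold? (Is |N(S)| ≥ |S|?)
Yes: |N(S)| = 3, |S| = 2

Subset S = {W3, W2}
Neighbors N(S) = {J1, J3, J4}

|N(S)| = 3, |S| = 2
Hall's condition: |N(S)| ≥ |S| is satisfied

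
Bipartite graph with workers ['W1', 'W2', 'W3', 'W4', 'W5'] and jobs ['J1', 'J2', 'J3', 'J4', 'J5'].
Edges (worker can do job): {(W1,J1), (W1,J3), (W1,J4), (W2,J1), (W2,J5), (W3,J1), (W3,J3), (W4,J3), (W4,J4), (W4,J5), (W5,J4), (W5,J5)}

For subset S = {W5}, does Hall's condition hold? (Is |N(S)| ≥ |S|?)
Yes: |N(S)| = 2, |S| = 1

Subset S = {W5}
Neighbors N(S) = {J4, J5}

|N(S)| = 2, |S| = 1
Hall's condition: |N(S)| ≥ |S| is satisfied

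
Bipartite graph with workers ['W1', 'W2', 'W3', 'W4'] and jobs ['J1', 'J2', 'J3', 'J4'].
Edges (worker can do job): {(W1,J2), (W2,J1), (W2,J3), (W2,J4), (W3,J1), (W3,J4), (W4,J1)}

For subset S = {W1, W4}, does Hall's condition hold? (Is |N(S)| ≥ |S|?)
Yes: |N(S)| = 2, |S| = 2

Subset S = {W1, W4}
Neighbors N(S) = {J1, J2}

|N(S)| = 2, |S| = 2
Hall's condition: |N(S)| ≥ |S| is satisfied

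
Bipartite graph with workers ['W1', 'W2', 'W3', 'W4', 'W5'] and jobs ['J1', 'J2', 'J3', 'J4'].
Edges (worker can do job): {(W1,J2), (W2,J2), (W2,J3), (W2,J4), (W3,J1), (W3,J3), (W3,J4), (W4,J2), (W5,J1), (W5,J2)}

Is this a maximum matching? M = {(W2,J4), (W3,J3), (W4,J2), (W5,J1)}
Yes, size 4 is maximum

Proposed matching has size 4.
Maximum matching size for this graph: 4.

This is a maximum matching.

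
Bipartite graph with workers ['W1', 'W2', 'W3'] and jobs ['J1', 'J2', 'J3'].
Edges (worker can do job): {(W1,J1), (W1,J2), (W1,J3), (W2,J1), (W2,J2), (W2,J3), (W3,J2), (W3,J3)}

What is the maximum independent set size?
Maximum independent set = 3

By König's theorem:
- Min vertex cover = Max matching = 3
- Max independent set = Total vertices - Min vertex cover
- Max independent set = 6 - 3 = 3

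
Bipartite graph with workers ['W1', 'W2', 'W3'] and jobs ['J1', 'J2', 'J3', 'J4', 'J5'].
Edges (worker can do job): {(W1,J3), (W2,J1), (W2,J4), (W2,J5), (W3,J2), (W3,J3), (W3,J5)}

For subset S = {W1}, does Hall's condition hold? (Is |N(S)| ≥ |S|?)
Yes: |N(S)| = 1, |S| = 1

Subset S = {W1}
Neighbors N(S) = {J3}

|N(S)| = 1, |S| = 1
Hall's condition: |N(S)| ≥ |S| is satisfied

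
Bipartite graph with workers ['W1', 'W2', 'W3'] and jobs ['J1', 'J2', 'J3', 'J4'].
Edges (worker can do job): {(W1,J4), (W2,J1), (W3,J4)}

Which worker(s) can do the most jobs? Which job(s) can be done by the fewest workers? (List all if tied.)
Most versatile: W1, W2, W3 (1 jobs); Least covered: J2, J3 (0 workers)

Worker degrees (jobs they can do): W1:1, W2:1, W3:1
Job degrees (workers who can do it): J1:1, J2:0, J3:0, J4:2

Maximum worker degree is 1, achieved by: W1, W2, W3
Minimum job degree is 0, achieved by: J2, J3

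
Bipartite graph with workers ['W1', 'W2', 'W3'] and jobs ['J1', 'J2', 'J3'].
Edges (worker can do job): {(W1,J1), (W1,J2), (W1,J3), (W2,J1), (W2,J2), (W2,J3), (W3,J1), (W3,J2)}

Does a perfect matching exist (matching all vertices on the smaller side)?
Yes, perfect matching exists (size 3)

Perfect matching: {(W1,J3), (W2,J1), (W3,J2)}
All 3 vertices on the smaller side are matched.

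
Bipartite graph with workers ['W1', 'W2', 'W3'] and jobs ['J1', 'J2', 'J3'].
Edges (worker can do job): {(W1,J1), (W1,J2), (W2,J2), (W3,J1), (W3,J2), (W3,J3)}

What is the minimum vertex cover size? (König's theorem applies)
Minimum vertex cover size = 3

By König's theorem: in bipartite graphs,
min vertex cover = max matching = 3

Maximum matching has size 3, so minimum vertex cover also has size 3.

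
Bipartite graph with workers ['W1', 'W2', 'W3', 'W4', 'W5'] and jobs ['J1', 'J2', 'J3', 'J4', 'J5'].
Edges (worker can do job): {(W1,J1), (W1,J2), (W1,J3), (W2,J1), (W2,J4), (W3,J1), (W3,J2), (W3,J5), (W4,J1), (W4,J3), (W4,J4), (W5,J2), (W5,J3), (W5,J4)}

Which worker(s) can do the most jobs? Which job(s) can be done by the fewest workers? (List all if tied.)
Most versatile: W1, W3, W4, W5 (3 jobs); Least covered: J5 (1 workers)

Worker degrees (jobs they can do): W1:3, W2:2, W3:3, W4:3, W5:3
Job degrees (workers who can do it): J1:4, J2:3, J3:3, J4:3, J5:1

Maximum worker degree is 3, achieved by: W1, W3, W4, W5
Minimum job degree is 1, achieved by: J5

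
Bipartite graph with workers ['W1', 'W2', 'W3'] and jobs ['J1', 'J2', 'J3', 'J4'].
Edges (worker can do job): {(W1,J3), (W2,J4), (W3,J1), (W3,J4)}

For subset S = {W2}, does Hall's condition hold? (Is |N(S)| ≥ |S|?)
Yes: |N(S)| = 1, |S| = 1

Subset S = {W2}
Neighbors N(S) = {J4}

|N(S)| = 1, |S| = 1
Hall's condition: |N(S)| ≥ |S| is satisfied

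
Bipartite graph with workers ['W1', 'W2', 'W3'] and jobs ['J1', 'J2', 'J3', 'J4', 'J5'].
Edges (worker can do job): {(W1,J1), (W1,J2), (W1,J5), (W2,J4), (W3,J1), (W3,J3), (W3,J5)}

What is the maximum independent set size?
Maximum independent set = 5

By König's theorem:
- Min vertex cover = Max matching = 3
- Max independent set = Total vertices - Min vertex cover
- Max independent set = 8 - 3 = 5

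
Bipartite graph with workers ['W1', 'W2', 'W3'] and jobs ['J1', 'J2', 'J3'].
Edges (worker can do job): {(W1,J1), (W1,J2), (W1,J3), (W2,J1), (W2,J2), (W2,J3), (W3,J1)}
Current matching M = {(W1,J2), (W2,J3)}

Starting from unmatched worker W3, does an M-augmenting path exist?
Yes: W3 → J1

An M-augmenting path alternates non-matching / matching edges, starting and ending at unmatched vertices.
Path: W3 → J1
(J1 is unmatched in M, so the path is augmenting.)
Flipping edges along this path would increase |M| from 2 to 3.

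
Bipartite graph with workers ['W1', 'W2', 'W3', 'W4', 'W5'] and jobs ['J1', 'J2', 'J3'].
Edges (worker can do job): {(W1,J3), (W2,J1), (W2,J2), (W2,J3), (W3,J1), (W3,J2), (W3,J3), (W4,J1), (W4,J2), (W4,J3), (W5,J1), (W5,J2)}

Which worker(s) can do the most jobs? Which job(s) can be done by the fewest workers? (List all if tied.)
Most versatile: W2, W3, W4 (3 jobs); Least covered: J1, J2, J3 (4 workers)

Worker degrees (jobs they can do): W1:1, W2:3, W3:3, W4:3, W5:2
Job degrees (workers who can do it): J1:4, J2:4, J3:4

Maximum worker degree is 3, achieved by: W2, W3, W4
Minimum job degree is 4, achieved by: J1, J2, J3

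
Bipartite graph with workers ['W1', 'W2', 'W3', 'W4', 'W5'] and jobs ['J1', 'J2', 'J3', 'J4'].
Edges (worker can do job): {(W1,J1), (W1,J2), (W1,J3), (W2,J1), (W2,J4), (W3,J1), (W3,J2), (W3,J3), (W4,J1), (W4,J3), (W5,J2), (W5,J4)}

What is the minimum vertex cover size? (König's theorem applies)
Minimum vertex cover size = 4

By König's theorem: in bipartite graphs,
min vertex cover = max matching = 4

Maximum matching has size 4, so minimum vertex cover also has size 4.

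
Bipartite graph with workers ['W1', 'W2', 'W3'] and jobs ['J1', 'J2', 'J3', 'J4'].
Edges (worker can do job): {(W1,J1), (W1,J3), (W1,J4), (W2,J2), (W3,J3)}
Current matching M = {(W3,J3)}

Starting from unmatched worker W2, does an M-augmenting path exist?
Yes: W2 → J2

An M-augmenting path alternates non-matching / matching edges, starting and ending at unmatched vertices.
Path: W2 → J2
(J2 is unmatched in M, so the path is augmenting.)
Flipping edges along this path would increase |M| from 1 to 2.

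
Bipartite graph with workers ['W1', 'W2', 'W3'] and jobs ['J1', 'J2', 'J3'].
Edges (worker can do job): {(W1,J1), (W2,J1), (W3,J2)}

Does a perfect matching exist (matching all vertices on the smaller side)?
No, maximum matching has size 2 < 3

Maximum matching has size 2, need 3 for perfect matching.
Unmatched workers: ['W2']
Unmatched jobs: ['J3']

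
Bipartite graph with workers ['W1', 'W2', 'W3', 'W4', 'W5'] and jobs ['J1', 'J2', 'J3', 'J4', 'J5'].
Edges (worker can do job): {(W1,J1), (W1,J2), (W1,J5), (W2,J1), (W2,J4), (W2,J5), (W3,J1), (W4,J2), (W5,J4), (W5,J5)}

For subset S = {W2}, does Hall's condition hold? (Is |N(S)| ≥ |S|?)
Yes: |N(S)| = 3, |S| = 1

Subset S = {W2}
Neighbors N(S) = {J1, J4, J5}

|N(S)| = 3, |S| = 1
Hall's condition: |N(S)| ≥ |S| is satisfied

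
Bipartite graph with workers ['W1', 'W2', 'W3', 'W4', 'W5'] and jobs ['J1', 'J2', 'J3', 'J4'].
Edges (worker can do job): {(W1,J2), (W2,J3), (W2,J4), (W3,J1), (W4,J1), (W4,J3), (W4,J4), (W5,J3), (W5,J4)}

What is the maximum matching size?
Maximum matching size = 4

Maximum matching: {(W1,J2), (W3,J1), (W4,J4), (W5,J3)}
Size: 4

This assigns 4 workers to 4 distinct jobs.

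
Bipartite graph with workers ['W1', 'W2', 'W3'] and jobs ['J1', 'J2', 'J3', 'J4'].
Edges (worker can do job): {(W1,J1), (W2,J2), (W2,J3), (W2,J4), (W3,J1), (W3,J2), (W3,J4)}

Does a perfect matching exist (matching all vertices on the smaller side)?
Yes, perfect matching exists (size 3)

Perfect matching: {(W1,J1), (W2,J2), (W3,J4)}
All 3 vertices on the smaller side are matched.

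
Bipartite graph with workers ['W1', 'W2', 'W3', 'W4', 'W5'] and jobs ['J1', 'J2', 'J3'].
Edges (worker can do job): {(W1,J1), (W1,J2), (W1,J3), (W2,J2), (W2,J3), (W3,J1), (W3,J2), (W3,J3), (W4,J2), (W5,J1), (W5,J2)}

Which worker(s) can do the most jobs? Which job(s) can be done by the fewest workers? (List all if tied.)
Most versatile: W1, W3 (3 jobs); Least covered: J1, J3 (3 workers)

Worker degrees (jobs they can do): W1:3, W2:2, W3:3, W4:1, W5:2
Job degrees (workers who can do it): J1:3, J2:5, J3:3

Maximum worker degree is 3, achieved by: W1, W3
Minimum job degree is 3, achieved by: J1, J3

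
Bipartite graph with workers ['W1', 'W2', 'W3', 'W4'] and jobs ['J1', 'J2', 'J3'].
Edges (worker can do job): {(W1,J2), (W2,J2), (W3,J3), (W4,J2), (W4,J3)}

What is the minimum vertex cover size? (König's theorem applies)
Minimum vertex cover size = 2

By König's theorem: in bipartite graphs,
min vertex cover = max matching = 2

Maximum matching has size 2, so minimum vertex cover also has size 2.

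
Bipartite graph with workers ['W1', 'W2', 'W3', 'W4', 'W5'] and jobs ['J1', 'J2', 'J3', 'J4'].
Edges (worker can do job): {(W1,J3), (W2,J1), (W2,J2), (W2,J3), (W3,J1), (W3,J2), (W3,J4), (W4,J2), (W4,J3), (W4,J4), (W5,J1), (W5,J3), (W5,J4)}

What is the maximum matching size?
Maximum matching size = 4

Maximum matching: {(W2,J1), (W3,J2), (W4,J4), (W5,J3)}
Size: 4

This assigns 4 workers to 4 distinct jobs.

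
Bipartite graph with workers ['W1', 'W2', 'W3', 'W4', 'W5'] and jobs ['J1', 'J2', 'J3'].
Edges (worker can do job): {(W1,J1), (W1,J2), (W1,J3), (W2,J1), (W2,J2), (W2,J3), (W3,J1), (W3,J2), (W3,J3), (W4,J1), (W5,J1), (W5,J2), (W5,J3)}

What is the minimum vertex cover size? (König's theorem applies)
Minimum vertex cover size = 3

By König's theorem: in bipartite graphs,
min vertex cover = max matching = 3

Maximum matching has size 3, so minimum vertex cover also has size 3.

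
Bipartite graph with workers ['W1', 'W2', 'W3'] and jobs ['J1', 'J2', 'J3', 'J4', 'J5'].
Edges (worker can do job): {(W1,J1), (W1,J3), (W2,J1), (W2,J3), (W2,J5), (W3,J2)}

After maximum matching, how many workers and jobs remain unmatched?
Unmatched: 0 workers, 2 jobs

Maximum matching size: 3
Workers: 3 total, 3 matched, 0 unmatched
Jobs: 5 total, 3 matched, 2 unmatched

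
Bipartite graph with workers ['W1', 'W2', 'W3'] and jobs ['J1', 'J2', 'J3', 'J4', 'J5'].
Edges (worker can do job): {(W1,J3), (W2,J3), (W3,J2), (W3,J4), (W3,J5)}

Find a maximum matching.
Matching: {(W1,J3), (W3,J4)}

Maximum matching (size 2):
  W1 → J3
  W3 → J4

Each worker is assigned to at most one job, and each job to at most one worker.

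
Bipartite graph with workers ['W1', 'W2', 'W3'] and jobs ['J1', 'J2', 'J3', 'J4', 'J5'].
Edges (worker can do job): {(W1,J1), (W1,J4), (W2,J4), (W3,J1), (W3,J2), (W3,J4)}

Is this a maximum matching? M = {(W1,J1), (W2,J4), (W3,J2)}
Yes, size 3 is maximum

Proposed matching has size 3.
Maximum matching size for this graph: 3.

This is a maximum matching.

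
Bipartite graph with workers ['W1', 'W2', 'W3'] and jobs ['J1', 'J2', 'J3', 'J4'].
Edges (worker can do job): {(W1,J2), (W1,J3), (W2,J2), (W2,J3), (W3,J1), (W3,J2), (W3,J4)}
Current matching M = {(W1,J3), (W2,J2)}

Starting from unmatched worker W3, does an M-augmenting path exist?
Yes: W3 → J1

An M-augmenting path alternates non-matching / matching edges, starting and ending at unmatched vertices.
Path: W3 → J1
(J1 is unmatched in M, so the path is augmenting.)
Flipping edges along this path would increase |M| from 2 to 3.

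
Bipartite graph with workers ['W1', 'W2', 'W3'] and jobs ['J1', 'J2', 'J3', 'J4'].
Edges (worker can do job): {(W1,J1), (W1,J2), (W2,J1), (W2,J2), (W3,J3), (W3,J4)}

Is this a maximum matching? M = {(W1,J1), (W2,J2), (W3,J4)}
Yes, size 3 is maximum

Proposed matching has size 3.
Maximum matching size for this graph: 3.

This is a maximum matching.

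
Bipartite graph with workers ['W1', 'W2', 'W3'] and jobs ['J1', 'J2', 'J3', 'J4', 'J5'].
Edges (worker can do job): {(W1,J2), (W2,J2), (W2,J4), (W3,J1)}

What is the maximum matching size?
Maximum matching size = 3

Maximum matching: {(W1,J2), (W2,J4), (W3,J1)}
Size: 3

This assigns 3 workers to 3 distinct jobs.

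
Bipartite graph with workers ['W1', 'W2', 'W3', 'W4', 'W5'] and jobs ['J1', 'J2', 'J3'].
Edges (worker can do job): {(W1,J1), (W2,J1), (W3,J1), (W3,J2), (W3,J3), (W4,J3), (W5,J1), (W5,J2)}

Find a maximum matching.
Matching: {(W3,J2), (W4,J3), (W5,J1)}

Maximum matching (size 3):
  W3 → J2
  W4 → J3
  W5 → J1

Each worker is assigned to at most one job, and each job to at most one worker.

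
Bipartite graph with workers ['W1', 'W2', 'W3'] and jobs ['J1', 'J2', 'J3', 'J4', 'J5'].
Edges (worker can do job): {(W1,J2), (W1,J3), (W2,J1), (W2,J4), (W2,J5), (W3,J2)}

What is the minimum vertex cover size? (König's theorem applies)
Minimum vertex cover size = 3

By König's theorem: in bipartite graphs,
min vertex cover = max matching = 3

Maximum matching has size 3, so minimum vertex cover also has size 3.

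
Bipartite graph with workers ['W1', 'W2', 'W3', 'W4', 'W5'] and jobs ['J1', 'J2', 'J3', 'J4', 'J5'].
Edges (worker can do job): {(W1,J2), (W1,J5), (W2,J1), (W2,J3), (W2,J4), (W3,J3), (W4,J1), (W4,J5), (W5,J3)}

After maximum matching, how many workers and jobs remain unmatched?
Unmatched: 1 workers, 1 jobs

Maximum matching size: 4
Workers: 5 total, 4 matched, 1 unmatched
Jobs: 5 total, 4 matched, 1 unmatched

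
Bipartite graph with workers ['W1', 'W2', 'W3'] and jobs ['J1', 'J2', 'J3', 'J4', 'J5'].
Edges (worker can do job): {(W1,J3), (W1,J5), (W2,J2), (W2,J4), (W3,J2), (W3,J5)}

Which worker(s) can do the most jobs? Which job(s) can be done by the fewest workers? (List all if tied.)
Most versatile: W1, W2, W3 (2 jobs); Least covered: J1 (0 workers)

Worker degrees (jobs they can do): W1:2, W2:2, W3:2
Job degrees (workers who can do it): J1:0, J2:2, J3:1, J4:1, J5:2

Maximum worker degree is 2, achieved by: W1, W2, W3
Minimum job degree is 0, achieved by: J1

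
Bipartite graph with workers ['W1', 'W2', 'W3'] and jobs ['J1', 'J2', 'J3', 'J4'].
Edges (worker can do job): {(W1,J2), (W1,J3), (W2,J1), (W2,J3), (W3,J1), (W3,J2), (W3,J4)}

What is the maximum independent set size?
Maximum independent set = 4

By König's theorem:
- Min vertex cover = Max matching = 3
- Max independent set = Total vertices - Min vertex cover
- Max independent set = 7 - 3 = 4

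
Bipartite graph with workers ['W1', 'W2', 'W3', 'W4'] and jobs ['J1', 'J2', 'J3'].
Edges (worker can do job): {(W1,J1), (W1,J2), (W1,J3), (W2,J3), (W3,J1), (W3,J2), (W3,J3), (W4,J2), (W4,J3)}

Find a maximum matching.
Matching: {(W1,J2), (W3,J1), (W4,J3)}

Maximum matching (size 3):
  W1 → J2
  W3 → J1
  W4 → J3

Each worker is assigned to at most one job, and each job to at most one worker.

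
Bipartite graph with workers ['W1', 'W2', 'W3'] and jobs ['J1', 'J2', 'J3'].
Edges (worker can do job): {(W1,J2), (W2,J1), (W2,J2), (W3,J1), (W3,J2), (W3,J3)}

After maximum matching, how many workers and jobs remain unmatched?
Unmatched: 0 workers, 0 jobs

Maximum matching size: 3
Workers: 3 total, 3 matched, 0 unmatched
Jobs: 3 total, 3 matched, 0 unmatched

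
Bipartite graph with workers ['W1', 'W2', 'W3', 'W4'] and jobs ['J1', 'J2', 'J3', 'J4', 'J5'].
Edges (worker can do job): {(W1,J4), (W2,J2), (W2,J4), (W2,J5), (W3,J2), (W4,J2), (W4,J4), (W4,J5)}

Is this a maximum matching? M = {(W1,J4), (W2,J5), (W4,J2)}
Yes, size 3 is maximum

Proposed matching has size 3.
Maximum matching size for this graph: 3.

This is a maximum matching.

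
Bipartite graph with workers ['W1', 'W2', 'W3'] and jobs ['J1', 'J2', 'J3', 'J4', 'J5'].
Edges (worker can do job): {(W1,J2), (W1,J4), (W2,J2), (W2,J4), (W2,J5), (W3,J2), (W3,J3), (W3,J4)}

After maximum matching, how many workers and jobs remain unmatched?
Unmatched: 0 workers, 2 jobs

Maximum matching size: 3
Workers: 3 total, 3 matched, 0 unmatched
Jobs: 5 total, 3 matched, 2 unmatched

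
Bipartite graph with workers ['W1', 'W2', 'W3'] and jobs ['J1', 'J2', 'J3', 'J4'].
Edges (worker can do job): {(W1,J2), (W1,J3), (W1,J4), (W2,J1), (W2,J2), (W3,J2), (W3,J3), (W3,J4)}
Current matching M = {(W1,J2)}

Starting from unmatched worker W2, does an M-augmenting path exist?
Yes: W2 → J2 → W1 → J4

An M-augmenting path alternates non-matching / matching edges, starting and ending at unmatched vertices.
Path: W2 → J2 → W1 → J4
(J4 is unmatched in M, so the path is augmenting.)
Flipping edges along this path would increase |M| from 1 to 2.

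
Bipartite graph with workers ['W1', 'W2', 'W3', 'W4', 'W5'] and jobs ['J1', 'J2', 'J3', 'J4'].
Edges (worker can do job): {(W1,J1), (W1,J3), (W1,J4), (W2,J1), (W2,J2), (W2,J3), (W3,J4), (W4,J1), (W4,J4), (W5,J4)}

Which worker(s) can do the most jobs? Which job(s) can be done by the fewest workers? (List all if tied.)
Most versatile: W1, W2 (3 jobs); Least covered: J2 (1 workers)

Worker degrees (jobs they can do): W1:3, W2:3, W3:1, W4:2, W5:1
Job degrees (workers who can do it): J1:3, J2:1, J3:2, J4:4

Maximum worker degree is 3, achieved by: W1, W2
Minimum job degree is 1, achieved by: J2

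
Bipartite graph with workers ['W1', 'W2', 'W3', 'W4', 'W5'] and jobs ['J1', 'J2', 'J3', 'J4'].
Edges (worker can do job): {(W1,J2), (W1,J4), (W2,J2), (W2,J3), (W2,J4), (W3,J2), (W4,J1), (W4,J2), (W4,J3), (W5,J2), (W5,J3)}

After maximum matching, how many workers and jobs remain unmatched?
Unmatched: 1 workers, 0 jobs

Maximum matching size: 4
Workers: 5 total, 4 matched, 1 unmatched
Jobs: 4 total, 4 matched, 0 unmatched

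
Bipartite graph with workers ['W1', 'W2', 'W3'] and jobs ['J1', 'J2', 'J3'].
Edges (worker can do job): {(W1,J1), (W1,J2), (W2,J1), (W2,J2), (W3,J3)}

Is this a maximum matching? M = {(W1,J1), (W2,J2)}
No, size 2 is not maximum

Proposed matching has size 2.
Maximum matching size for this graph: 3.

This is NOT maximum - can be improved to size 3.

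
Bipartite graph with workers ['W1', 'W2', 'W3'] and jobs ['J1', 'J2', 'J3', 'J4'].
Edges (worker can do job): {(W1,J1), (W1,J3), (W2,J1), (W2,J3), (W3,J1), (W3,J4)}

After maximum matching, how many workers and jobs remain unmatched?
Unmatched: 0 workers, 1 jobs

Maximum matching size: 3
Workers: 3 total, 3 matched, 0 unmatched
Jobs: 4 total, 3 matched, 1 unmatched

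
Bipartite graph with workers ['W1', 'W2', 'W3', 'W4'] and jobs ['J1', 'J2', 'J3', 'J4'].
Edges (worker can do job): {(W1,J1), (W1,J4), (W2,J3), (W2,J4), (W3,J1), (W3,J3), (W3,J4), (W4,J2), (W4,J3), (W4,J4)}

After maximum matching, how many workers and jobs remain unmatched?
Unmatched: 0 workers, 0 jobs

Maximum matching size: 4
Workers: 4 total, 4 matched, 0 unmatched
Jobs: 4 total, 4 matched, 0 unmatched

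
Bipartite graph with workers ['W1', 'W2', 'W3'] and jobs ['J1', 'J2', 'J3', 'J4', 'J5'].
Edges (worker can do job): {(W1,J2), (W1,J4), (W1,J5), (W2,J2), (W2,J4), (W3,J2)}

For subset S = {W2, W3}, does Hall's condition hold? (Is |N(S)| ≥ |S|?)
Yes: |N(S)| = 2, |S| = 2

Subset S = {W2, W3}
Neighbors N(S) = {J2, J4}

|N(S)| = 2, |S| = 2
Hall's condition: |N(S)| ≥ |S| is satisfied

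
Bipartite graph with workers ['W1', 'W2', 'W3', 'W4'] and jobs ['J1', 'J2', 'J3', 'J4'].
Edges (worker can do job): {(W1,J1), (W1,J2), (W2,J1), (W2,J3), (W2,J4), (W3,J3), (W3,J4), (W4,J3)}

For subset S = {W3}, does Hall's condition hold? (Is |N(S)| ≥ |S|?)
Yes: |N(S)| = 2, |S| = 1

Subset S = {W3}
Neighbors N(S) = {J3, J4}

|N(S)| = 2, |S| = 1
Hall's condition: |N(S)| ≥ |S| is satisfied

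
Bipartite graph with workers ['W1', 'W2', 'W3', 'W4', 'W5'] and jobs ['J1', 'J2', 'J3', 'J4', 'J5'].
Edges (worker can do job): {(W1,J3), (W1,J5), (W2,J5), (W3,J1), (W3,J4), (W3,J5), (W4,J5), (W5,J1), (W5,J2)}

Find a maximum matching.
Matching: {(W1,J3), (W3,J4), (W4,J5), (W5,J2)}

Maximum matching (size 4):
  W1 → J3
  W3 → J4
  W4 → J5
  W5 → J2

Each worker is assigned to at most one job, and each job to at most one worker.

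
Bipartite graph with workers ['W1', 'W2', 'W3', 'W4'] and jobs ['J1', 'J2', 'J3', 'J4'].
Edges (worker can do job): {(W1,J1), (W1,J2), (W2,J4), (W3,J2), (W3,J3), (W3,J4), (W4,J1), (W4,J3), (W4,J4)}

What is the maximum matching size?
Maximum matching size = 4

Maximum matching: {(W1,J2), (W2,J4), (W3,J3), (W4,J1)}
Size: 4

This assigns 4 workers to 4 distinct jobs.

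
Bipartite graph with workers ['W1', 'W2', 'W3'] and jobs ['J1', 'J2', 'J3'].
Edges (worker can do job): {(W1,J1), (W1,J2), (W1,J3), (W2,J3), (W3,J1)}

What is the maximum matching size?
Maximum matching size = 3

Maximum matching: {(W1,J2), (W2,J3), (W3,J1)}
Size: 3

This assigns 3 workers to 3 distinct jobs.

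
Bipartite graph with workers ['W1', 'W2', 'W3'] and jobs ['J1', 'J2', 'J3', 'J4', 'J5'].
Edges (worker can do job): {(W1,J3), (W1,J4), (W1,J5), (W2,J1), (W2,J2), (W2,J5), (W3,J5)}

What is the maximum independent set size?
Maximum independent set = 5

By König's theorem:
- Min vertex cover = Max matching = 3
- Max independent set = Total vertices - Min vertex cover
- Max independent set = 8 - 3 = 5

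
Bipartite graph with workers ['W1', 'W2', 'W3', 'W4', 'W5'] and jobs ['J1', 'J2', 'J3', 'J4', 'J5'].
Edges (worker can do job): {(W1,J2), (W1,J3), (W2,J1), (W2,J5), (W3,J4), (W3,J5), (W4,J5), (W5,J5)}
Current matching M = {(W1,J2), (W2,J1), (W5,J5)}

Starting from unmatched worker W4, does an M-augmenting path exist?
No augmenting path from W4

Alternating search from W4 reaches jobs: {J5}.
Every reachable job is already matched in M, and following those matched edges back to workers exposes no further unvisited jobs.
No M-augmenting path from W4 exists.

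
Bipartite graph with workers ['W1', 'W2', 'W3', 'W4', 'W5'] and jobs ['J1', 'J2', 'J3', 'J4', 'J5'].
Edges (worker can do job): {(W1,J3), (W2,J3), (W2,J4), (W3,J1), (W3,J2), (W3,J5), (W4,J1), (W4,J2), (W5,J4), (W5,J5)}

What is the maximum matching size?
Maximum matching size = 5

Maximum matching: {(W1,J3), (W2,J4), (W3,J2), (W4,J1), (W5,J5)}
Size: 5

This assigns 5 workers to 5 distinct jobs.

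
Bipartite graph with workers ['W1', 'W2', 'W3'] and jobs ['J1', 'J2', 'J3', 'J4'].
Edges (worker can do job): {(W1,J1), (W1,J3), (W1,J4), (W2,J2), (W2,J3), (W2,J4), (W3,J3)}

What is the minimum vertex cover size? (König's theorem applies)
Minimum vertex cover size = 3

By König's theorem: in bipartite graphs,
min vertex cover = max matching = 3

Maximum matching has size 3, so minimum vertex cover also has size 3.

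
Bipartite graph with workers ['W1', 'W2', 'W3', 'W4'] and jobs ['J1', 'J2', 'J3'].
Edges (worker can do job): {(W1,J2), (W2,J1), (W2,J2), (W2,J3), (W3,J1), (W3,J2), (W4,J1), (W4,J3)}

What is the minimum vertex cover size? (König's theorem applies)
Minimum vertex cover size = 3

By König's theorem: in bipartite graphs,
min vertex cover = max matching = 3

Maximum matching has size 3, so minimum vertex cover also has size 3.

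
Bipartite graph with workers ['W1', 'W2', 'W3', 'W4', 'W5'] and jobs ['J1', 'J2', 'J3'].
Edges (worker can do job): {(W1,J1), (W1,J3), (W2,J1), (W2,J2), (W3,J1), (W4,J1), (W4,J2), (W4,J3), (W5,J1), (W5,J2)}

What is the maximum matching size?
Maximum matching size = 3

Maximum matching: {(W3,J1), (W4,J3), (W5,J2)}
Size: 3

This assigns 3 workers to 3 distinct jobs.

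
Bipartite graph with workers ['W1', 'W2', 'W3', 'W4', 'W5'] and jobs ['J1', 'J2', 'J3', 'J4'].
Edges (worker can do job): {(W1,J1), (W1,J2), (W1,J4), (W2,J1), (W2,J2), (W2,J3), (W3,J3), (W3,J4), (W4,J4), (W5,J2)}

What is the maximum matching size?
Maximum matching size = 4

Maximum matching: {(W1,J1), (W2,J3), (W3,J4), (W5,J2)}
Size: 4

This assigns 4 workers to 4 distinct jobs.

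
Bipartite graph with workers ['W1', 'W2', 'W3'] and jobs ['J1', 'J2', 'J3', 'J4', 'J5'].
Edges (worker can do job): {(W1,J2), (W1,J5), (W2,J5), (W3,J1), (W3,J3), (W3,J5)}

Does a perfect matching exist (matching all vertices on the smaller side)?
Yes, perfect matching exists (size 3)

Perfect matching: {(W1,J2), (W2,J5), (W3,J3)}
All 3 vertices on the smaller side are matched.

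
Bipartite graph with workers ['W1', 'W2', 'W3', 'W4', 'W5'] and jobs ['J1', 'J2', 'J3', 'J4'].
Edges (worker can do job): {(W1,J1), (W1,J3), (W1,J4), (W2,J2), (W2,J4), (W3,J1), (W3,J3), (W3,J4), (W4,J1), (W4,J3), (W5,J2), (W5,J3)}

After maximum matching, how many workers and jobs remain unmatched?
Unmatched: 1 workers, 0 jobs

Maximum matching size: 4
Workers: 5 total, 4 matched, 1 unmatched
Jobs: 4 total, 4 matched, 0 unmatched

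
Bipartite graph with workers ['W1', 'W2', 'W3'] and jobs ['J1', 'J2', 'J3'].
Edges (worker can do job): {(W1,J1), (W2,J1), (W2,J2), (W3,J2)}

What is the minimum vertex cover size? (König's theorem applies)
Minimum vertex cover size = 2

By König's theorem: in bipartite graphs,
min vertex cover = max matching = 2

Maximum matching has size 2, so minimum vertex cover also has size 2.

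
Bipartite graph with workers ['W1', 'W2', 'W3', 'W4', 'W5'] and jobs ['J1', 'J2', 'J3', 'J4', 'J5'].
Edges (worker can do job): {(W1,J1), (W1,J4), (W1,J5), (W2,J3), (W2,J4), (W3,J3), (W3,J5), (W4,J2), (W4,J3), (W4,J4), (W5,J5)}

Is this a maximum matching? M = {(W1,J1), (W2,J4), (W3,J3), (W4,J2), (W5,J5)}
Yes, size 5 is maximum

Proposed matching has size 5.
Maximum matching size for this graph: 5.

This is a maximum matching.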